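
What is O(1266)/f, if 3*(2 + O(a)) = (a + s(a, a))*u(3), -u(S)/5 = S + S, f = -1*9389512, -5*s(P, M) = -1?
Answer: 1583/1173689 ≈ 0.0013487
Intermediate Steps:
s(P, M) = ⅕ (s(P, M) = -⅕*(-1) = ⅕)
f = -9389512
u(S) = -10*S (u(S) = -5*(S + S) = -10*S)
O(a) = -4 - 10*a (O(a) = -2 + ((a + ⅕)*(-10*3))/3 = -2 + ((⅕ + a)*(-30))/3 = -2 + (-6 - 30*a)/3 = -2 + (-2 - 10*a) = -4 - 10*a)
O(1266)/f = (-4 - 10*1266)/(-9389512) = (-4 - 12660)*(-1/9389512) = -12664*(-1/9389512) = 1583/1173689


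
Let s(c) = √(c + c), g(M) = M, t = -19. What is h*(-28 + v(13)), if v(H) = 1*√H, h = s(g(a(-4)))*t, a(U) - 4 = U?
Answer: 0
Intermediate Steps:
a(U) = 4 + U
s(c) = √2*√c (s(c) = √(2*c) = √2*√c)
h = 0 (h = (√2*√(4 - 4))*(-19) = (√2*√0)*(-19) = (√2*0)*(-19) = 0*(-19) = 0)
v(H) = √H
h*(-28 + v(13)) = 0*(-28 + √13) = 0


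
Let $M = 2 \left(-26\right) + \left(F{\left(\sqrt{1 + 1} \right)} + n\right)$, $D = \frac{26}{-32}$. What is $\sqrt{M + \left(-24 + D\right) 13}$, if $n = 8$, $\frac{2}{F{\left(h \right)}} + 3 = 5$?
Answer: $\frac{i \sqrt{5849}}{4} \approx 19.12 i$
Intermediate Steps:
$F{\left(h \right)} = 1$ ($F{\left(h \right)} = \frac{2}{-3 + 5} = \frac{2}{2} = 2 \cdot \frac{1}{2} = 1$)
$D = - \frac{13}{16}$ ($D = 26 \left(- \frac{1}{32}\right) = - \frac{13}{16} \approx -0.8125$)
$M = -43$ ($M = 2 \left(-26\right) + \left(1 + 8\right) = -52 + 9 = -43$)
$\sqrt{M + \left(-24 + D\right) 13} = \sqrt{-43 + \left(-24 - \frac{13}{16}\right) 13} = \sqrt{-43 - \frac{5161}{16}} = \sqrt{- \frac{5849}{16}} = \frac{i \sqrt{5849}}{4}$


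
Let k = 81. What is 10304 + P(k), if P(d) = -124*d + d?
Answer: 341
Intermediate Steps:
P(d) = -123*d
10304 + P(k) = 10304 - 123*81 = 10304 - 9963 = 341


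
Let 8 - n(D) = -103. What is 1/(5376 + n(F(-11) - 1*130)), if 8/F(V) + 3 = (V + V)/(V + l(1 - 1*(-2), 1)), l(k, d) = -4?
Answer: 1/5487 ≈ 0.00018225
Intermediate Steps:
F(V) = 8/(-3 + 2*V/(-4 + V)) (F(V) = 8/(-3 + (V + V)/(V - 4)) = 8/(-3 + (2*V)/(-4 + V)) = 8/(-3 + 2*V/(-4 + V)))
n(D) = 111 (n(D) = 8 - 1*(-103) = 8 + 103 = 111)
1/(5376 + n(F(-11) - 1*130)) = 1/(5376 + 111) = 1/5487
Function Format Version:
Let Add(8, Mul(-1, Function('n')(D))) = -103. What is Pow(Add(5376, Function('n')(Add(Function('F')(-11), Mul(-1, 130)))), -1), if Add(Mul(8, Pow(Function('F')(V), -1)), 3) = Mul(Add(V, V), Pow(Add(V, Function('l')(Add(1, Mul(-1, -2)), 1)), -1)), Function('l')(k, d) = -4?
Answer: Rational(1, 5487) ≈ 0.00018225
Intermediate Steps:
Function('F')(V) = Mul(8, Pow(Add(-3, Mul(2, V, Pow(Add(-4, V), -1))), -1)) (Function('F')(V) = Mul(8, Pow(Add(-3, Mul(Add(V, V), Pow(Add(V, -4), -1))), -1)) = Mul(8, Pow(Add(-3, Mul(Mul(2, V), Pow(Add(-4, V), -1))), -1)) = Mul(8, Pow(Add(-3, Mul(2, V, Pow(Add(-4, V), -1))), -1)))
Function('n')(D) = 111 (Function('n')(D) = Add(8, Mul(-1, -103)) = Add(8, 103) = 111)
Pow(Add(5376, Function('n')(Add(Function('F')(-11), Mul(-1, 130)))), -1) = Pow(Add(5376, 111), -1) = Pow(5487, -1) = Rational(1, 5487)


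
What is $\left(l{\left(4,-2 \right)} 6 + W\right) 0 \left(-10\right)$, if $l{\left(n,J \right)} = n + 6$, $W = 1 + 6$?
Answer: $0$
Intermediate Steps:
$W = 7$
$l{\left(n,J \right)} = 6 + n$
$\left(l{\left(4,-2 \right)} 6 + W\right) 0 \left(-10\right) = \left(\left(6 + 4\right) 6 + 7\right) 0 \left(-10\right) = \left(10 \cdot 6 + 7\right) 0 \left(-10\right) = \left(60 + 7\right) 0 \left(-10\right) = 67 \cdot 0 \left(-10\right) = 0 \left(-10\right) = 0$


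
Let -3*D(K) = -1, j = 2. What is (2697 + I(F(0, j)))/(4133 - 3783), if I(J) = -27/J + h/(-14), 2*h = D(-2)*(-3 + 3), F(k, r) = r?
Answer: 5367/700 ≈ 7.6671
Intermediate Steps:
D(K) = ⅓ (D(K) = -⅓*(-1) = ⅓)
h = 0 (h = ((-3 + 3)/3)/2 = ((⅓)*0)/2 = (½)*0 = 0)
I(J) = -27/J (I(J) = -27/J + 0/(-14) = -27/J + 0*(-1/14) = -27/J + 0 = -27/J)
(2697 + I(F(0, j)))/(4133 - 3783) = (2697 - 27/2)/(4133 - 3783) = (2697 - 27*½)/350 = (2697 - 27/2)*(1/350) = (5367/2)*(1/350) = 5367/700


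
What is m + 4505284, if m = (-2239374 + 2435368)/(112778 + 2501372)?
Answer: 5888744182297/1307075 ≈ 4.5053e+6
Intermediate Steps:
m = 97997/1307075 (m = 195994/2614150 = 195994*(1/2614150) = 97997/1307075 ≈ 0.074974)
m + 4505284 = 97997/1307075 + 4505284 = 5888744182297/1307075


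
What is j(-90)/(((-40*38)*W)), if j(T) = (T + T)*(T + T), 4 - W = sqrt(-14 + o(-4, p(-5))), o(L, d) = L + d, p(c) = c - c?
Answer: -810/323 - 1215*I*sqrt(2)/646 ≈ -2.5077 - 2.6599*I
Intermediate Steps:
p(c) = 0
W = 4 - 3*I*sqrt(2) (W = 4 - sqrt(-14 + (-4 + 0)) = 4 - sqrt(-14 - 4) = 4 - sqrt(-18) = 4 - 3*I*sqrt(2) ≈ 4.0 - 4.2426*I)
j(T) = 4*T**2 (j(T) = (2*T)*(2*T) = 4*T**2)
j(-90)/(((-40*38)*W)) = (4*(-90)**2)/(((-40*38)*(4 - 3*I*sqrt(2)))) = (4*8100)/((-1520*(4 - 3*I*sqrt(2)))) = 32400/(-6080 + 4560*I*sqrt(2))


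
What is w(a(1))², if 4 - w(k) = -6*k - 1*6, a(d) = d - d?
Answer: 100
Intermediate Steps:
a(d) = 0
w(k) = 10 + 6*k (w(k) = 4 - (-6*k - 1*6) = 4 - (-6*k - 6) = 4 - (-6 - 6*k) = 4 + (6 + 6*k) = 10 + 6*k)
w(a(1))² = (10 + 6*0)² = (10 + 0)² = 10² = 100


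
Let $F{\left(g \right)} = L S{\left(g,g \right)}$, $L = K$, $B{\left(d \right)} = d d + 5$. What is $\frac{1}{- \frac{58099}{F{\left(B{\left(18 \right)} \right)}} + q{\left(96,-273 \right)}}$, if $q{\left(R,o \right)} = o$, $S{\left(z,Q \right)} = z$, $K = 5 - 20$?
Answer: $- \frac{4935}{1289156} \approx -0.0038281$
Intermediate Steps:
$B{\left(d \right)} = 5 + d^{2}$ ($B{\left(d \right)} = d^{2} + 5 = 5 + d^{2}$)
$K = -15$ ($K = 5 - 20 = -15$)
$L = -15$
$F{\left(g \right)} = - 15 g$
$\frac{1}{- \frac{58099}{F{\left(B{\left(18 \right)} \right)}} + q{\left(96,-273 \right)}} = \frac{1}{- \frac{58099}{\left(-15\right) \left(5 + 18^{2}\right)} - 273} = \frac{1}{- \frac{58099}{\left(-15\right) \left(5 + 324\right)} - 273} = \frac{1}{- \frac{58099}{\left(-15\right) 329} - 273} = \frac{1}{- \frac{58099}{-4935} - 273} = \frac{1}{\left(-58099\right) \left(- \frac{1}{4935}\right) - 273} = \frac{1}{\frac{58099}{4935} - 273} = \frac{1}{- \frac{1289156}{4935}} = - \frac{4935}{1289156}$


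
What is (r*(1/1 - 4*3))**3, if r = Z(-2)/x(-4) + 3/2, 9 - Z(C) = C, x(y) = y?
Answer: 166375/64 ≈ 2599.6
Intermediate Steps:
Z(C) = 9 - C
r = -5/4 (r = (9 - 1*(-2))/(-4) + 3/2 = (9 + 2)*(-1/4) + 3*(1/2) = 11*(-1/4) + 3/2 = -11/4 + 3/2 = -5/4 ≈ -1.2500)
(r*(1/1 - 4*3))**3 = (-5*(1/1 - 4*3)/4)**3 = (-5*(1 - 12)/4)**3 = (-5/4*(-11))**3 = (55/4)**3 = 166375/64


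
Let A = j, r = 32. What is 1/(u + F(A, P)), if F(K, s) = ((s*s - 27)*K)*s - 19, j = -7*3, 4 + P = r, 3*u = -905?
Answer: -3/1336310 ≈ -2.2450e-6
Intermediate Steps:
u = -905/3 (u = (1/3)*(-905) = -905/3 ≈ -301.67)
P = 28 (P = -4 + 32 = 28)
j = -21
A = -21
F(K, s) = -19 + K*s*(-27 + s**2) (F(K, s) = ((s**2 - 27)*K)*s - 19 = ((-27 + s**2)*K)*s - 19 = (K*(-27 + s**2))*s - 19 = K*s*(-27 + s**2) - 19 = -19 + K*s*(-27 + s**2))
1/(u + F(A, P)) = 1/(-905/3 + (-19 - 21*28**3 - 27*(-21)*28)) = 1/(-905/3 + (-19 - 21*21952 + 15876)) = 1/(-905/3 + (-19 - 460992 + 15876)) = 1/(-905/3 - 445135) = 1/(-1336310/3) = -3/1336310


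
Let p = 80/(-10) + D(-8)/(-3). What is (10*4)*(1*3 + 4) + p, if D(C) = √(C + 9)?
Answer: 815/3 ≈ 271.67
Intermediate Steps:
D(C) = √(9 + C)
p = -25/3 (p = 80/(-10) + √(9 - 8)/(-3) = 80*(-⅒) + √1*(-⅓) = -8 + 1*(-⅓) = -8 - ⅓ = -25/3 ≈ -8.3333)
(10*4)*(1*3 + 4) + p = (10*4)*(1*3 + 4) - 25/3 = 40*(3 + 4) - 25/3 = 40*7 - 25/3 = 280 - 25/3 = 815/3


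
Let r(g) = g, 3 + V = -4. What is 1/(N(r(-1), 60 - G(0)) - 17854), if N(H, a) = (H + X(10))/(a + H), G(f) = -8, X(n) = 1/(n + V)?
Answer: -201/3588656 ≈ -5.6010e-5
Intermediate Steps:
V = -7 (V = -3 - 4 = -7)
X(n) = 1/(-7 + n) (X(n) = 1/(n - 7) = 1/(-7 + n))
N(H, a) = (⅓ + H)/(H + a) (N(H, a) = (H + 1/(-7 + 10))/(a + H) = (H + 1/3)/(H + a) = (H + ⅓)/(H + a) = (⅓ + H)/(H + a))
1/(N(r(-1), 60 - G(0)) - 17854) = 1/((⅓ - 1)/(-1 + (60 - 1*(-8))) - 17854) = 1/(-⅔/(-1 + (60 + 8)) - 17854) = 1/(-⅔/(-1 + 68) - 17854) = 1/(-⅔/67 - 17854) = 1/((1/67)*(-⅔) - 17854) = 1/(-2/201 - 17854) = 1/(-3588656/201) = -201/3588656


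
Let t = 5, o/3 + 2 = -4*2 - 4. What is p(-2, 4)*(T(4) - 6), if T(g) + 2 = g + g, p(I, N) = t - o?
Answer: 0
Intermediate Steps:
o = -42 (o = -6 + 3*(-4*2 - 4) = -6 + 3*(-8 - 4) = -6 + 3*(-12) = -6 - 36 = -42)
p(I, N) = 47 (p(I, N) = 5 - 1*(-42) = 5 + 42 = 47)
T(g) = -2 + 2*g (T(g) = -2 + (g + g) = -2 + 2*g)
p(-2, 4)*(T(4) - 6) = 47*((-2 + 2*4) - 6) = 47*((-2 + 8) - 6) = 47*(6 - 6) = 47*0 = 0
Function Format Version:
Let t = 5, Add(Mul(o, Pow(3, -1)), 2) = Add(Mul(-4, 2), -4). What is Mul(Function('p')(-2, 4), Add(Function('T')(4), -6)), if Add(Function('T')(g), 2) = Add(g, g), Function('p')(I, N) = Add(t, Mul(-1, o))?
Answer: 0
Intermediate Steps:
o = -42 (o = Add(-6, Mul(3, Add(Mul(-4, 2), -4))) = Add(-6, Mul(3, Add(-8, -4))) = Add(-6, Mul(3, -12)) = Add(-6, -36) = -42)
Function('p')(I, N) = 47 (Function('p')(I, N) = Add(5, Mul(-1, -42)) = Add(5, 42) = 47)
Function('T')(g) = Add(-2, Mul(2, g)) (Function('T')(g) = Add(-2, Add(g, g)) = Add(-2, Mul(2, g)))
Mul(Function('p')(-2, 4), Add(Function('T')(4), -6)) = Mul(47, Add(Add(-2, Mul(2, 4)), -6)) = Mul(47, Add(Add(-2, 8), -6)) = Mul(47, Add(6, -6)) = Mul(47, 0) = 0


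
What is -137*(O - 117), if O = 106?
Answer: 1507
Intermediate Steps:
-137*(O - 117) = -137*(106 - 117) = -137*(-11) = 1507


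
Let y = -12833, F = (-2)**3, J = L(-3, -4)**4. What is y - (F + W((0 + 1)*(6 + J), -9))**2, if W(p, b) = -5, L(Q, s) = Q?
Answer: -13002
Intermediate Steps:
J = 81 (J = (-3)**4 = 81)
F = -8
y - (F + W((0 + 1)*(6 + J), -9))**2 = -12833 - (-8 - 5)**2 = -12833 - 1*(-13)**2 = -12833 - 1*169 = -12833 - 169 = -13002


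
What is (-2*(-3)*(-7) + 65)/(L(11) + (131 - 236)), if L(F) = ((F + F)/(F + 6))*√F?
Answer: -697935/3180901 - 8602*√11/3180901 ≈ -0.22838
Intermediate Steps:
L(F) = 2*F^(3/2)/(6 + F) (L(F) = ((2*F)/(6 + F))*√F = (2*F/(6 + F))*√F = 2*F^(3/2)/(6 + F))
(-2*(-3)*(-7) + 65)/(L(11) + (131 - 236)) = (-2*(-3)*(-7) + 65)/(2*11^(3/2)/(6 + 11) + (131 - 236)) = (6*(-7) + 65)/(2*(11*√11)/17 - 105) = (-42 + 65)/(2*(11*√11)*(1/17) - 105) = 23/(22*√11/17 - 105) = 23/(-105 + 22*√11/17)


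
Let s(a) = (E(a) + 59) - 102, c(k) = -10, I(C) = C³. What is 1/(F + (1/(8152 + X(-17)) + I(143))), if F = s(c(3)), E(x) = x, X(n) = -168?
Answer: 7984/23346445537 ≈ 3.4198e-7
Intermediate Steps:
s(a) = -43 + a (s(a) = (a + 59) - 102 = (59 + a) - 102 = -43 + a)
F = -53 (F = -43 - 10 = -53)
1/(F + (1/(8152 + X(-17)) + I(143))) = 1/(-53 + (1/(8152 - 168) + 143³)) = 1/(-53 + (1/7984 + 2924207)) = 1/(-53 + 23346868689/7984) = 1/(23346445537/7984) = 7984/23346445537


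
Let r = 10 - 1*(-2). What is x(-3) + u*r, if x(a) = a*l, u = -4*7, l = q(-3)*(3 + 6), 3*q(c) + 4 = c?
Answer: -273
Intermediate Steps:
q(c) = -4/3 + c/3
l = -21 (l = (-4/3 + (⅓)*(-3))*(3 + 6) = (-4/3 - 1)*9 = -7/3*9 = -21)
u = -28
x(a) = -21*a (x(a) = a*(-21) = -21*a)
r = 12 (r = 10 + 2 = 12)
x(-3) + u*r = -21*(-3) - 28*12 = 63 - 336 = -273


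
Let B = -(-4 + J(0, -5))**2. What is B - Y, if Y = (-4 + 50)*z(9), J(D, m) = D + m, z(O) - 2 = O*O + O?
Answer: -4313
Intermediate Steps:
z(O) = 2 + O + O**2 (z(O) = 2 + (O*O + O) = 2 + (O**2 + O) = 2 + (O + O**2) = 2 + O + O**2)
Y = 4232 (Y = (-4 + 50)*(2 + 9 + 9**2) = 46*(2 + 9 + 81) = 46*92 = 4232)
B = -81 (B = -(-4 + (0 - 5))**2 = -(-4 - 5)**2 = -1*(-9)**2 = -1*81 = -81)
B - Y = -81 - 1*4232 = -81 - 4232 = -4313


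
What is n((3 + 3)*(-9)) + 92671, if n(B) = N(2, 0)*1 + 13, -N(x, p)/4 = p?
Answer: 92684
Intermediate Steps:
N(x, p) = -4*p
n(B) = 13 (n(B) = -4*0*1 + 13 = 0*1 + 13 = 0 + 13 = 13)
n((3 + 3)*(-9)) + 92671 = 13 + 92671 = 92684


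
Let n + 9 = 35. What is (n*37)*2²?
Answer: 3848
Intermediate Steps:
n = 26 (n = -9 + 35 = 26)
(n*37)*2² = (26*37)*2² = 962*4 = 3848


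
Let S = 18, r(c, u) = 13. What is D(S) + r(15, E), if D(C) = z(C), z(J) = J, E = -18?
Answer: 31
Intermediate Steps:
D(C) = C
D(S) + r(15, E) = 18 + 13 = 31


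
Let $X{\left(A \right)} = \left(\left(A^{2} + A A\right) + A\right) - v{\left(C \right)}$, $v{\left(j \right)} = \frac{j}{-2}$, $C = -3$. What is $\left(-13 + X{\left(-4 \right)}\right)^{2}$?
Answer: $\frac{729}{4} \approx 182.25$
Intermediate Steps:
$v{\left(j \right)} = - \frac{j}{2}$ ($v{\left(j \right)} = j \left(- \frac{1}{2}\right) = - \frac{j}{2}$)
$X{\left(A \right)} = - \frac{3}{2} + A + 2 A^{2}$ ($X{\left(A \right)} = \left(\left(A^{2} + A A\right) + A\right) - \left(- \frac{1}{2}\right) \left(-3\right) = \left(\left(A^{2} + A^{2}\right) + A\right) - \frac{3}{2} = \left(2 A^{2} + A\right) - \frac{3}{2} = \left(A + 2 A^{2}\right) - \frac{3}{2} = - \frac{3}{2} + A + 2 A^{2}$)
$\left(-13 + X{\left(-4 \right)}\right)^{2} = \left(-13 - \left(\frac{11}{2} - 32\right)\right)^{2} = \left(-13 - - \frac{53}{2}\right)^{2} = \left(-13 + \frac{53}{2}\right)^{2} = \left(\frac{27}{2}\right)^{2} = \frac{729}{4}$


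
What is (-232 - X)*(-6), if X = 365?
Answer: 3582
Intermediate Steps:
(-232 - X)*(-6) = (-232 - 1*365)*(-6) = (-232 - 365)*(-6) = -597*(-6) = 3582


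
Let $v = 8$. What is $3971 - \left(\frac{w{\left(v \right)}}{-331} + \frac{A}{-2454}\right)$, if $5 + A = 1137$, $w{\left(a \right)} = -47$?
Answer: $\frac{1612899704}{406137} \approx 3971.3$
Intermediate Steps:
$A = 1132$ ($A = -5 + 1137 = 1132$)
$3971 - \left(\frac{w{\left(v \right)}}{-331} + \frac{A}{-2454}\right) = 3971 - \left(- \frac{47}{-331} + \frac{1132}{-2454}\right) = 3971 - \left(\left(-47\right) \left(- \frac{1}{331}\right) + 1132 \left(- \frac{1}{2454}\right)\right) = 3971 - \left(\frac{47}{331} - \frac{566}{1227}\right) = 3971 - - \frac{129677}{406137} = 3971 + \frac{129677}{406137} = \frac{1612899704}{406137}$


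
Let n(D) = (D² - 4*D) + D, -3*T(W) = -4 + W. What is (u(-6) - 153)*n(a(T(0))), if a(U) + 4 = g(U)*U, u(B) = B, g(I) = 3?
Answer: 0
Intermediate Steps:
T(W) = 4/3 - W/3 (T(W) = -(-4 + W)/3 = 4/3 - W/3)
a(U) = -4 + 3*U
n(D) = D² - 3*D
(u(-6) - 153)*n(a(T(0))) = (-6 - 153)*((-4 + 3*(4/3 - ⅓*0))*(-3 + (-4 + 3*(4/3 - ⅓*0)))) = -159*(-4 + 3*(4/3 + 0))*(-3 + (-4 + 3*(4/3 + 0))) = -159*(-4 + 3*(4/3))*(-3 + (-4 + 3*(4/3))) = -159*(-4 + 4)*(-3 + (-4 + 4)) = -0*(-3 + 0) = -0*(-3) = -159*0 = 0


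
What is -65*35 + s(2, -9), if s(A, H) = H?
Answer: -2284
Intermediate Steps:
-65*35 + s(2, -9) = -65*35 - 9 = -2275 - 9 = -2284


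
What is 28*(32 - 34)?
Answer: -56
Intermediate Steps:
28*(32 - 34) = 28*(-2) = -56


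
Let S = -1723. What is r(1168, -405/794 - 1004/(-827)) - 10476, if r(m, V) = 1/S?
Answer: -18050149/1723 ≈ -10476.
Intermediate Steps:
r(m, V) = -1/1723 (r(m, V) = 1/(-1723) = -1/1723)
r(1168, -405/794 - 1004/(-827)) - 10476 = -1/1723 - 10476 = -18050149/1723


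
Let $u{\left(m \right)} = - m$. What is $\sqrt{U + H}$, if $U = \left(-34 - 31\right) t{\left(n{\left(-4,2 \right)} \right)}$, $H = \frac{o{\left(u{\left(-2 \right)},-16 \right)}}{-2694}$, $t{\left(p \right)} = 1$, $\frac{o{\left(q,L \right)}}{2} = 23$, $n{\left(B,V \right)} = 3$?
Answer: $\frac{i \sqrt{117967566}}{1347} \approx 8.0633 i$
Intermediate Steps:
$o{\left(q,L \right)} = 46$ ($o{\left(q,L \right)} = 2 \cdot 23 = 46$)
$H = - \frac{23}{1347}$ ($H = \frac{46}{-2694} = 46 \left(- \frac{1}{2694}\right) = - \frac{23}{1347} \approx -0.017075$)
$U = -65$ ($U = \left(-34 - 31\right) 1 = \left(-65\right) 1 = -65$)
$\sqrt{U + H} = \sqrt{-65 - \frac{23}{1347}} = \sqrt{- \frac{87578}{1347}} = \frac{i \sqrt{117967566}}{1347}$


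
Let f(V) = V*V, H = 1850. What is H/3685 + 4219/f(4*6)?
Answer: 3322523/424512 ≈ 7.8267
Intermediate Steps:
f(V) = V**2
H/3685 + 4219/f(4*6) = 1850/3685 + 4219/((4*6)**2) = 1850*(1/3685) + 4219/(24**2) = 370/737 + 4219/576 = 3322523/424512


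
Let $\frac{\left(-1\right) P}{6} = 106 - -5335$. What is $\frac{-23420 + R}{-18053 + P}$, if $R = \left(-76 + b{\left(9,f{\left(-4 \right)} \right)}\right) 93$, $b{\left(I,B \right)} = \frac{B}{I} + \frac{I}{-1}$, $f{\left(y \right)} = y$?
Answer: $\frac{94099}{152097} \approx 0.61868$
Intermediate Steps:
$P = -32646$ ($P = - 6 \left(106 - -5335\right) = - 6 \left(106 + 5335\right) = \left(-6\right) 5441 = -32646$)
$b{\left(I,B \right)} = - I + \frac{B}{I}$ ($b{\left(I,B \right)} = \frac{B}{I} + I \left(-1\right) = \frac{B}{I} - I = - I + \frac{B}{I}$)
$R = - \frac{23839}{3}$ ($R = \left(-76 - \left(9 + \frac{4}{9}\right)\right) 93 = \left(-76 - \frac{85}{9}\right) 93 = \left(- \frac{769}{9}\right) 93 = - \frac{23839}{3} \approx -7946.3$)
$\frac{-23420 + R}{-18053 + P} = \frac{-23420 - \frac{23839}{3}}{-18053 - 32646} = - \frac{94099}{3 \left(-50699\right)} = \left(- \frac{94099}{3}\right) \left(- \frac{1}{50699}\right) = \frac{94099}{152097}$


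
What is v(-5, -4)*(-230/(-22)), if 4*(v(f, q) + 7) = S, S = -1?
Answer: -3335/44 ≈ -75.795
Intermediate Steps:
v(f, q) = -29/4 (v(f, q) = -7 + (1/4)*(-1) = -7 - 1/4 = -29/4)
v(-5, -4)*(-230/(-22)) = -(-3335)/(2*(-22)) = -(-3335)*(-1)/(2*22) = -29/4*115/11 = -3335/44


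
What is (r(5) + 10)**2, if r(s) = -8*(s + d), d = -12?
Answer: 4356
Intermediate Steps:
r(s) = 96 - 8*s (r(s) = -8*(s - 12) = -8*(-12 + s) = 96 - 8*s)
(r(5) + 10)**2 = ((96 - 8*5) + 10)**2 = ((96 - 40) + 10)**2 = (56 + 10)**2 = 66**2 = 4356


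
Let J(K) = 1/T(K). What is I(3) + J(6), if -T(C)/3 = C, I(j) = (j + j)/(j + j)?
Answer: 17/18 ≈ 0.94444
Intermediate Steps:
I(j) = 1 (I(j) = (2*j)/((2*j)) = (2*j)*(1/(2*j)) = 1)
T(C) = -3*C
J(K) = -1/(3*K) (J(K) = 1/(-3*K) = -1/(3*K))
I(3) + J(6) = 1 - 1/3/6 = 1 - 1/3*1/6 = 1 - 1/18 = 17/18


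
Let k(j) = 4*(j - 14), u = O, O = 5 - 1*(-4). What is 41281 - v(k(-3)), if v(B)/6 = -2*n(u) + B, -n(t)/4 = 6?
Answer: 41401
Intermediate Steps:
O = 9 (O = 5 + 4 = 9)
u = 9
n(t) = -24 (n(t) = -4*6 = -24)
k(j) = -56 + 4*j (k(j) = 4*(-14 + j) = -56 + 4*j)
v(B) = 288 + 6*B (v(B) = 6*(-2*(-24) + B) = 6*(48 + B) = 288 + 6*B)
41281 - v(k(-3)) = 41281 - (288 + 6*(-56 + 4*(-3))) = 41281 - (288 + 6*(-56 - 12)) = 41281 - (288 + 6*(-68)) = 41281 - (288 - 408) = 41281 - 1*(-120) = 41281 + 120 = 41401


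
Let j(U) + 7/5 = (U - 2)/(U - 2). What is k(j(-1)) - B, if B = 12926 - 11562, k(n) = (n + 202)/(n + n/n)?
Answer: -1028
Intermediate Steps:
j(U) = -⅖ (j(U) = -7/5 + (U - 2)/(U - 2) = -7/5 + (-2 + U)/(-2 + U) = -7/5 + 1 = -⅖)
k(n) = (202 + n)/(1 + n) (k(n) = (202 + n)/(n + 1) = (202 + n)/(1 + n))
B = 1364
k(j(-1)) - B = (202 - ⅖)/(1 - ⅖) - 1*1364 = (1008/5)/(⅗) - 1364 = (5/3)*(1008/5) - 1364 = 336 - 1364 = -1028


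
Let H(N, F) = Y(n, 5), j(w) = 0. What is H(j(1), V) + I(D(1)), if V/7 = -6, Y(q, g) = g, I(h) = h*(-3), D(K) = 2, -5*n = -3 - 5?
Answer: -1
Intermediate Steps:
n = 8/5 (n = -(-3 - 5)/5 = -⅕*(-8) = 8/5 ≈ 1.6000)
I(h) = -3*h
V = -42 (V = 7*(-6) = -42)
H(N, F) = 5
H(j(1), V) + I(D(1)) = 5 - 3*2 = 5 - 6 = -1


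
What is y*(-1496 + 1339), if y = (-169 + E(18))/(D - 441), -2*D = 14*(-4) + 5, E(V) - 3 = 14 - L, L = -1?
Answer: -47414/831 ≈ -57.057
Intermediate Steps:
E(V) = 18 (E(V) = 3 + (14 - 1*(-1)) = 3 + (14 + 1) = 3 + 15 = 18)
D = 51/2 (D = -(14*(-4) + 5)/2 = -(-56 + 5)/2 = -½*(-51) = 51/2 ≈ 25.500)
y = 302/831 (y = (-169 + 18)/(51/2 - 441) = -151/(-831/2) = -151*(-2/831) = 302/831 ≈ 0.36342)
y*(-1496 + 1339) = 302*(-1496 + 1339)/831 = (302/831)*(-157) = -47414/831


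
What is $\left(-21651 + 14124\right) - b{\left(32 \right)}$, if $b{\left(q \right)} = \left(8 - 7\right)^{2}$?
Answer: $-7528$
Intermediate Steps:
$b{\left(q \right)} = 1$ ($b{\left(q \right)} = 1^{2} = 1$)
$\left(-21651 + 14124\right) - b{\left(32 \right)} = \left(-21651 + 14124\right) - 1 = -7527 - 1 = -7528$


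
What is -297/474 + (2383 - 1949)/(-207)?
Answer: -89065/32706 ≈ -2.7232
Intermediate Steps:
-297/474 + (2383 - 1949)/(-207) = -297*1/474 + 434*(-1/207) = -99/158 - 434/207 = -89065/32706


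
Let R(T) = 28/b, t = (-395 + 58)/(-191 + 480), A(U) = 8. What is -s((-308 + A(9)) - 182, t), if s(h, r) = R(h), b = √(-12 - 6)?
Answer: 14*I*√2/3 ≈ 6.5997*I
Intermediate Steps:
b = 3*I*√2 (b = √(-18) = 3*I*√2 ≈ 4.2426*I)
t = -337/289 ≈ -1.1661
R(T) = -14*I*√2/3 (R(T) = 28/((3*I*√2)) = 28*(-I*√2/6) = -14*I*√2/3)
s(h, r) = -14*I*√2/3
-s((-308 + A(9)) - 182, t) = -(-14)*I*√2/3 = 14*I*√2/3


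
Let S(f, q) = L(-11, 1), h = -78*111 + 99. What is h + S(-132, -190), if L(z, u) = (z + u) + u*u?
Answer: -8568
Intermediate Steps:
L(z, u) = u + z + u**2 (L(z, u) = (u + z) + u**2 = u + z + u**2)
h = -8559 (h = -8658 + 99 = -8559)
S(f, q) = -9 (S(f, q) = 1 - 11 + 1**2 = 1 - 11 + 1 = -9)
h + S(-132, -190) = -8559 - 9 = -8568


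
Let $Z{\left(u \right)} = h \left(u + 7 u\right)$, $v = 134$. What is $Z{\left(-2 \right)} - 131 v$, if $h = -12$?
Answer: $-17362$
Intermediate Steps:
$Z{\left(u \right)} = - 96 u$ ($Z{\left(u \right)} = - 12 \left(u + 7 u\right) = - 12 \cdot 8 u = - 96 u$)
$Z{\left(-2 \right)} - 131 v = \left(-96\right) \left(-2\right) - 17554 = 192 - 17554 = -17362$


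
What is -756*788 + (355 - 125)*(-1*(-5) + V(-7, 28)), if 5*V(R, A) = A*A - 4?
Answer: -558698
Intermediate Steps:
V(R, A) = -⅘ + A²/5 (V(R, A) = (A*A - 4)/5 = (A² - 4)/5 = (-4 + A²)/5 = -⅘ + A²/5)
-756*788 + (355 - 125)*(-1*(-5) + V(-7, 28)) = -756*788 + (355 - 125)*(-1*(-5) + (-⅘ + (⅕)*28²)) = -595728 + 230*(5 + (-⅘ + (⅕)*784)) = -595728 + 230*(5 + (-⅘ + 784/5)) = -595728 + 230*(5 + 156) = -595728 + 230*161 = -595728 + 37030 = -558698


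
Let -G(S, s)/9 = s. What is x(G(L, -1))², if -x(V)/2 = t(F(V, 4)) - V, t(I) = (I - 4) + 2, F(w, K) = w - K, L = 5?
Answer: 144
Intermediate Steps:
t(I) = -2 + I (t(I) = (-4 + I) + 2 = -2 + I)
G(S, s) = -9*s
x(V) = 12 (x(V) = -2*((-2 + (V - 1*4)) - V) = -2*((-2 + (V - 4)) - V) = -2*((-2 + (-4 + V)) - V) = -2*((-6 + V) - V) = -2*(-6) = 12)
x(G(L, -1))² = 12² = 144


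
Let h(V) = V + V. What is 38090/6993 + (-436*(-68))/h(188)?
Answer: 27706288/328671 ≈ 84.298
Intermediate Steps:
h(V) = 2*V
38090/6993 + (-436*(-68))/h(188) = 38090/6993 + (-436*(-68))/((2*188)) = 38090*(1/6993) + 29648/376 = 38090/6993 + 29648*(1/376) = 38090/6993 + 3706/47 = 27706288/328671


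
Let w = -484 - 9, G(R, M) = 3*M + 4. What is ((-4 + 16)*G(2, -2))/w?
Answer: 24/493 ≈ 0.048682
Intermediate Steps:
G(R, M) = 4 + 3*M
w = -493
((-4 + 16)*G(2, -2))/w = ((-4 + 16)*(4 + 3*(-2)))/(-493) = (12*(4 - 6))*(-1/493) = (12*(-2))*(-1/493) = -24*(-1/493) = 24/493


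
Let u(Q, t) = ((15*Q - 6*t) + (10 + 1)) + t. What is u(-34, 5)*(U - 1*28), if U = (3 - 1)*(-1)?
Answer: 15720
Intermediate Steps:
U = -2 (U = 2*(-1) = -2)
u(Q, t) = 11 - 5*t + 15*Q (u(Q, t) = ((-6*t + 15*Q) + 11) + t = (11 - 6*t + 15*Q) + t = 11 - 5*t + 15*Q)
u(-34, 5)*(U - 1*28) = (11 - 5*5 + 15*(-34))*(-2 - 1*28) = (11 - 25 - 510)*(-2 - 28) = -524*(-30) = 15720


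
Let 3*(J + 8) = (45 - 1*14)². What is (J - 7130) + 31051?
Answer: 72700/3 ≈ 24233.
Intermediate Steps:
J = 937/3 (J = -8 + (45 - 1*14)²/3 = -8 + (45 - 14)²/3 = -8 + (⅓)*31² = -8 + (⅓)*961 = -8 + 961/3 = 937/3 ≈ 312.33)
(J - 7130) + 31051 = (937/3 - 7130) + 31051 = -20453/3 + 31051 = 72700/3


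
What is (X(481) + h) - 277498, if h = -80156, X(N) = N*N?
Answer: -126293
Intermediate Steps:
X(N) = N²
(X(481) + h) - 277498 = (481² - 80156) - 277498 = (231361 - 80156) - 277498 = 151205 - 277498 = -126293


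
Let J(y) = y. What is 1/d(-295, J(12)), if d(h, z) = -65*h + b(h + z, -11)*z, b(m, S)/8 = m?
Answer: -1/7993 ≈ -0.00012511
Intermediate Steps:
b(m, S) = 8*m
d(h, z) = -65*h + z*(8*h + 8*z) (d(h, z) = -65*h + (8*(h + z))*z = -65*h + (8*h + 8*z)*z = -65*h + z*(8*h + 8*z))
1/d(-295, J(12)) = 1/(-65*(-295) + 8*12*(-295 + 12)) = 1/(19175 + 8*12*(-283)) = 1/(19175 - 27168) = 1/(-7993) = -1/7993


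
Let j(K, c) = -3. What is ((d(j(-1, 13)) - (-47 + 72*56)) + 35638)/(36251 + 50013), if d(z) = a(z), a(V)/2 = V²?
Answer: 31671/86264 ≈ 0.36714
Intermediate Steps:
a(V) = 2*V²
d(z) = 2*z²
((d(j(-1, 13)) - (-47 + 72*56)) + 35638)/(36251 + 50013) = ((2*(-3)² - (-47 + 72*56)) + 35638)/(36251 + 50013) = ((2*9 - (-47 + 4032)) + 35638)/86264 = ((18 - 1*3985) + 35638)*(1/86264) = ((18 - 3985) + 35638)*(1/86264) = (-3967 + 35638)*(1/86264) = 31671*(1/86264) = 31671/86264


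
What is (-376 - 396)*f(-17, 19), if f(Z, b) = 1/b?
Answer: -772/19 ≈ -40.632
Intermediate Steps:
(-376 - 396)*f(-17, 19) = (-376 - 396)/19 = -772*1/19 = -772/19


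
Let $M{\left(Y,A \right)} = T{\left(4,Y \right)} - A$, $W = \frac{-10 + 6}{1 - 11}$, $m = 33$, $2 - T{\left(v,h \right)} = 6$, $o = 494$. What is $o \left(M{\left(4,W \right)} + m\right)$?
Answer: $\frac{70642}{5} \approx 14128.0$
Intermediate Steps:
$T{\left(v,h \right)} = -4$ ($T{\left(v,h \right)} = 2 - 6 = -4$)
$W = \frac{2}{5}$ ($W = - \frac{4}{-10} = \left(-4\right) \left(- \frac{1}{10}\right) = \frac{2}{5} \approx 0.4$)
$M{\left(Y,A \right)} = -4 - A$
$o \left(M{\left(4,W \right)} + m\right) = 494 \left(\left(-4 - \frac{2}{5}\right) + 33\right) = 494 \left(- \frac{22}{5} + 33\right) = 494 \cdot \frac{143}{5} = \frac{70642}{5}$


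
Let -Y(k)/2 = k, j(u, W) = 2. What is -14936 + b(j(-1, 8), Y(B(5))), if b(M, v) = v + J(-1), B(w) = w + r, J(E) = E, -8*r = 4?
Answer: -14946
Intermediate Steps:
r = -½ (r = -⅛*4 = -½ ≈ -0.50000)
B(w) = -½ + w (B(w) = w - ½ = -½ + w)
Y(k) = -2*k
b(M, v) = -1 + v (b(M, v) = v - 1 = -1 + v)
-14936 + b(j(-1, 8), Y(B(5))) = -14936 + (-1 - 2*(-½ + 5)) = -14936 + (-1 - 2*9/2) = -14936 + (-1 - 9) = -14936 - 10 = -14946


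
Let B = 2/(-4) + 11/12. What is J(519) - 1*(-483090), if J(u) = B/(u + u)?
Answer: 6017369045/12456 ≈ 4.8309e+5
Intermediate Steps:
B = 5/12 (B = 2*(-¼) + 11*(1/12) = -½ + 11/12 = 5/12 ≈ 0.41667)
J(u) = 5/(24*u) (J(u) = (5/12)/(u + u) = (5/12)/(2*u) = (1/(2*u))*(5/12) = 5/(24*u))
J(519) - 1*(-483090) = (5/24)/519 - 1*(-483090) = (5/24)*(1/519) + 483090 = 5/12456 + 483090 = 6017369045/12456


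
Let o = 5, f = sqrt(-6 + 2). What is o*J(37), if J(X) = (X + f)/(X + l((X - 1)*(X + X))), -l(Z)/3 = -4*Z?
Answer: 1/173 + 2*I/6401 ≈ 0.0057803 + 0.00031245*I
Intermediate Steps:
l(Z) = 12*Z (l(Z) = -(-12)*Z = 12*Z)
f = 2*I (f = sqrt(-4) = 2*I ≈ 2.0*I)
J(X) = (X + 2*I)/(X + 24*X*(-1 + X)) (J(X) = (X + 2*I)/(X + 12*((X - 1)*(X + X))) = (X + 2*I)/(X + 12*((-1 + X)*(2*X))) = (X + 2*I)/(X + 12*(2*X*(-1 + X))) = (X + 2*I)/(X + 24*X*(-1 + X)))
o*J(37) = 5*((37 + 2*I)/(37*(-23 + 24*37))) = 5*((37 + 2*I)/(37*(-23 + 888))) = 5*((1/37)*(37 + 2*I)/865) = 5*((1/37)*(1/865)*(37 + 2*I)) = 5*(1/865 + 2*I/32005) = 1/173 + 2*I/6401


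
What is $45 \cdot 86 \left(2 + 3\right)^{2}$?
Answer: $96750$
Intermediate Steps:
$45 \cdot 86 \left(2 + 3\right)^{2} = 3870 \cdot 5^{2} = 3870 \cdot 25 = 96750$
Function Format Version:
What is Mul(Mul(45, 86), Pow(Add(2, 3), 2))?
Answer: 96750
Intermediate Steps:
Mul(Mul(45, 86), Pow(Add(2, 3), 2)) = Mul(3870, Pow(5, 2)) = Mul(3870, 25) = 96750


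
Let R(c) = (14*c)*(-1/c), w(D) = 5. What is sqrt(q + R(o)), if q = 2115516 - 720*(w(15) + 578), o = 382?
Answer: sqrt(1695742) ≈ 1302.2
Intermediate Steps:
R(c) = -14
q = 1695756 (q = 2115516 - 720*(5 + 578) = 2115516 - 720*583 = 2115516 - 1*419760 = 2115516 - 419760 = 1695756)
sqrt(q + R(o)) = sqrt(1695756 - 14) = sqrt(1695742)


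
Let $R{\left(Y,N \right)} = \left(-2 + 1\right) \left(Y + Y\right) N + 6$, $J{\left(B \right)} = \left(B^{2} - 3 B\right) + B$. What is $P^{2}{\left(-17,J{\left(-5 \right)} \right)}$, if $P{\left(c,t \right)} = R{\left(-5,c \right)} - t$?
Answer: $39601$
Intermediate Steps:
$J{\left(B \right)} = B^{2} - 2 B$
$R{\left(Y,N \right)} = 6 - 2 N Y$ ($R{\left(Y,N \right)} = - 2 Y N + 6 = - 2 N Y + 6 = 6 - 2 N Y$)
$P{\left(c,t \right)} = 6 - t + 10 c$ ($P{\left(c,t \right)} = \left(6 - 2 c \left(-5\right)\right) - t = \left(6 + 10 c\right) - t = 6 - t + 10 c$)
$P^{2}{\left(-17,J{\left(-5 \right)} \right)} = \left(6 - - 5 \left(-2 - 5\right) + 10 \left(-17\right)\right)^{2} = \left(6 - \left(-5\right) \left(-7\right) - 170\right)^{2} = \left(6 - 35 - 170\right)^{2} = \left(-199\right)^{2} = 39601$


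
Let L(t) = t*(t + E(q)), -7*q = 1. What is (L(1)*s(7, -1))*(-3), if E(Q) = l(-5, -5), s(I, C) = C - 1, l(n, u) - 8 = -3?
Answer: 36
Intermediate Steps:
q = -⅐ (q = -⅐*1 = -⅐ ≈ -0.14286)
l(n, u) = 5 (l(n, u) = 8 - 3 = 5)
s(I, C) = -1 + C
E(Q) = 5
L(t) = t*(5 + t) (L(t) = t*(t + 5) = t*(5 + t))
(L(1)*s(7, -1))*(-3) = ((1*(5 + 1))*(-1 - 1))*(-3) = ((1*6)*(-2))*(-3) = (6*(-2))*(-3) = -12*(-3) = 36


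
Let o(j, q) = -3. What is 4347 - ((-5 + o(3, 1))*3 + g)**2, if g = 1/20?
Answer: 1509359/400 ≈ 3773.4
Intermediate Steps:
g = 1/20 ≈ 0.050000
4347 - ((-5 + o(3, 1))*3 + g)**2 = 4347 - ((-5 - 3)*3 + 1/20)**2 = 4347 - (-8*3 + 1/20)**2 = 4347 - (-24 + 1/20)**2 = 4347 - (-479/20)**2 = 4347 - 1*229441/400 = 4347 - 229441/400 = 1509359/400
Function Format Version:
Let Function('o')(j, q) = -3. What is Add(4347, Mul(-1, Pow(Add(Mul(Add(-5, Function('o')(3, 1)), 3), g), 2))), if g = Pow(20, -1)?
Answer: Rational(1509359, 400) ≈ 3773.4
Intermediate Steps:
g = Rational(1, 20) ≈ 0.050000
Add(4347, Mul(-1, Pow(Add(Mul(Add(-5, Function('o')(3, 1)), 3), g), 2))) = Add(4347, Mul(-1, Pow(Add(Mul(Add(-5, -3), 3), Rational(1, 20)), 2))) = Add(4347, Mul(-1, Pow(Add(Mul(-8, 3), Rational(1, 20)), 2))) = Add(4347, Mul(-1, Pow(Add(-24, Rational(1, 20)), 2))) = Add(4347, Mul(-1, Pow(Rational(-479, 20), 2))) = Add(4347, Mul(-1, Rational(229441, 400))) = Add(4347, Rational(-229441, 400)) = Rational(1509359, 400)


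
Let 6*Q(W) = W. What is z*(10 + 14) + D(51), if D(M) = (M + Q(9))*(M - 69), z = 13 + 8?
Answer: -441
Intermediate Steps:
Q(W) = W/6
z = 21
D(M) = (-69 + M)*(3/2 + M) (D(M) = (M + (⅙)*9)*(M - 69) = (M + 3/2)*(-69 + M) = (3/2 + M)*(-69 + M) = (-69 + M)*(3/2 + M))
z*(10 + 14) + D(51) = 21*(10 + 14) + (-207/2 + 51² - 135/2*51) = 21*24 + (-207/2 + 2601 - 6885/2) = 504 - 945 = -441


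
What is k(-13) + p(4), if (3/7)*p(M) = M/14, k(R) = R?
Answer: -37/3 ≈ -12.333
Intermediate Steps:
p(M) = M/6 (p(M) = 7*(M/14)/3 = M/6)
k(-13) + p(4) = -13 + (1/6)*4 = -13 + 2/3 = -37/3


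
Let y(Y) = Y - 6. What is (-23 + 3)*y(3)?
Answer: 60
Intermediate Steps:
y(Y) = -6 + Y
(-23 + 3)*y(3) = (-23 + 3)*(-6 + 3) = -20*(-3) = 60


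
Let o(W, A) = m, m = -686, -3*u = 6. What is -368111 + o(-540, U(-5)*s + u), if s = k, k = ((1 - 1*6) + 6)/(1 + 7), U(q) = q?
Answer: -368797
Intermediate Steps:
u = -2 (u = -1/3*6 = -2)
k = 1/8 (k = ((1 - 6) + 6)/8 = (-5 + 6)*(1/8) = 1*(1/8) = 1/8 ≈ 0.12500)
s = 1/8 ≈ 0.12500
o(W, A) = -686
-368111 + o(-540, U(-5)*s + u) = -368111 - 686 = -368797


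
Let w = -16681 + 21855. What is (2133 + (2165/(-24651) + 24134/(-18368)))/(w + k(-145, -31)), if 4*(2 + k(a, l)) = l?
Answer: 482582727295/1169159263272 ≈ 0.41276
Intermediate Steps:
k(a, l) = -2 + l/4
w = 5174
(2133 + (2165/(-24651) + 24134/(-18368)))/(w + k(-145, -31)) = (2133 + (2165/(-24651) + 24134/(-18368)))/(5174 + (-2 + (¼)*(-31))) = (2133 + (2165*(-1/24651) + 24134*(-1/18368)))/(5174 + (-2 - 31/4)) = (2133 + (-2165/24651 - 12067/9184))/(5174 - 39/4) = (2133 - 317346977/226394784)/(20657/4) = (482582727295/226394784)*(4/20657) = 482582727295/1169159263272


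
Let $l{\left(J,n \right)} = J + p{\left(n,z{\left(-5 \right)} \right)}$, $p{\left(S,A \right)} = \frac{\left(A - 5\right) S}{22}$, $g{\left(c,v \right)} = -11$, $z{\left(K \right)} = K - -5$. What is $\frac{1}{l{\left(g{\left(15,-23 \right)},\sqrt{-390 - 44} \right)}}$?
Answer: $- \frac{2662}{34707} + \frac{55 i \sqrt{434}}{34707} \approx -0.076699 + 0.033013 i$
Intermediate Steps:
$z{\left(K \right)} = 5 + K$ ($z{\left(K \right)} = K + 5 = 5 + K$)
$p{\left(S,A \right)} = \frac{S \left(-5 + A\right)}{22}$ ($p{\left(S,A \right)} = \left(-5 + A\right) S \frac{1}{22} = S \left(-5 + A\right) \frac{1}{22} = \frac{S \left(-5 + A\right)}{22}$)
$l{\left(J,n \right)} = J - \frac{5 n}{22}$ ($l{\left(J,n \right)} = J + \frac{n \left(-5 + \left(5 - 5\right)\right)}{22} = J + \frac{n \left(-5 + 0\right)}{22} = J + \frac{1}{22} n \left(-5\right) = J - \frac{5 n}{22}$)
$\frac{1}{l{\left(g{\left(15,-23 \right)},\sqrt{-390 - 44} \right)}} = \frac{1}{-11 - \frac{5 \sqrt{-390 - 44}}{22}} = \frac{1}{-11 - \frac{5 \sqrt{-434}}{22}} = \frac{1}{-11 - \frac{5 i \sqrt{434}}{22}}$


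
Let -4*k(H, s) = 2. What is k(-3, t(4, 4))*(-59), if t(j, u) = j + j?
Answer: 59/2 ≈ 29.500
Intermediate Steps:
t(j, u) = 2*j
k(H, s) = -½ (k(H, s) = -¼*2 = -½)
k(-3, t(4, 4))*(-59) = -½*(-59) = 59/2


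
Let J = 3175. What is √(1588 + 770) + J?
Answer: 3175 + 3*√262 ≈ 3223.6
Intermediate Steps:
√(1588 + 770) + J = √(1588 + 770) + 3175 = √2358 + 3175 = 3*√262 + 3175 = 3175 + 3*√262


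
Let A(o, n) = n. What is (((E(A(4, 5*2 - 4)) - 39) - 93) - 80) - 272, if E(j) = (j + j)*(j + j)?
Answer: -340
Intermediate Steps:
E(j) = 4*j² (E(j) = (2*j)*(2*j) = 4*j²)
(((E(A(4, 5*2 - 4)) - 39) - 93) - 80) - 272 = (((4*(5*2 - 4)² - 39) - 93) - 80) - 272 = (((4*(10 - 4)² - 39) - 93) - 80) - 272 = (((4*6² - 39) - 93) - 80) - 272 = (((4*36 - 39) - 93) - 80) - 272 = (((144 - 39) - 93) - 80) - 272 = ((105 - 93) - 80) - 272 = (12 - 80) - 272 = -68 - 272 = -340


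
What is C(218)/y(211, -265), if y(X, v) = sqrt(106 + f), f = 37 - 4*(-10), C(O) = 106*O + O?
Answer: 23326*sqrt(183)/183 ≈ 1724.3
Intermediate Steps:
C(O) = 107*O
f = 77 (f = 37 + 40 = 77)
y(X, v) = sqrt(183) (y(X, v) = sqrt(106 + 77) = sqrt(183))
C(218)/y(211, -265) = (107*218)/(sqrt(183)) = 23326*(sqrt(183)/183) = 23326*sqrt(183)/183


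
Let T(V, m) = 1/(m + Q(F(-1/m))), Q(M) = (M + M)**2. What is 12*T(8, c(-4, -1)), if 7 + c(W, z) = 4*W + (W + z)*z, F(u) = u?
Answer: -972/1457 ≈ -0.66712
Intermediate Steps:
Q(M) = 4*M**2 (Q(M) = (2*M)**2 = 4*M**2)
c(W, z) = -7 + 4*W + z*(W + z) (c(W, z) = -7 + (4*W + (W + z)*z) = -7 + (4*W + z*(W + z)) = -7 + 4*W + z*(W + z))
T(V, m) = 1/(m + 4/m**2) (T(V, m) = 1/(m + 4*(-1/m)**2) = 1/(m + 4/m**2))
12*T(8, c(-4, -1)) = 12*((-7 + (-1)**2 + 4*(-4) - 4*(-1))**2/(4 + (-7 + (-1)**2 + 4*(-4) - 4*(-1))**3)) = 12*((-7 + 1 - 16 + 4)**2/(4 + (-7 + 1 - 16 + 4)**3)) = 12*((-18)**2/(4 + (-18)**3)) = 12*(324/(4 - 5832)) = 12*(324/(-5828)) = 12*(324*(-1/5828)) = 12*(-81/1457) = -972/1457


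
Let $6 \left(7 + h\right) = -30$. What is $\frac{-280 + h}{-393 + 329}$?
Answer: $\frac{73}{16} \approx 4.5625$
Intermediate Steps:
$h = -12$ ($h = -7 + \frac{1}{6} \left(-30\right) = -7 - 5 = -12$)
$\frac{-280 + h}{-393 + 329} = \frac{-280 - 12}{-393 + 329} = - \frac{292}{-64} = \left(-292\right) \left(- \frac{1}{64}\right) = \frac{73}{16}$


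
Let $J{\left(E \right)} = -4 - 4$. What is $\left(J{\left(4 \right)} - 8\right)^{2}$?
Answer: $256$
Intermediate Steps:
$J{\left(E \right)} = -8$ ($J{\left(E \right)} = -4 - 4 = -8$)
$\left(J{\left(4 \right)} - 8\right)^{2} = \left(-8 - 8\right)^{2} = \left(-16\right)^{2} = 256$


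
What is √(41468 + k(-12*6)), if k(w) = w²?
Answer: 2*√11663 ≈ 215.99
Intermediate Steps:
√(41468 + k(-12*6)) = √(41468 + (-12*6)²) = √(41468 + (-72)²) = √(41468 + 5184) = √46652 = 2*√11663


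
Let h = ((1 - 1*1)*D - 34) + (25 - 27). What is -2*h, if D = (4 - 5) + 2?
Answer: 72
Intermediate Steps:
D = 1 (D = -1 + 2 = 1)
h = -36 (h = ((1 - 1*1)*1 - 34) + (25 - 27) = ((1 - 1)*1 - 34) - 2 = (0*1 - 34) - 2 = (0 - 34) - 2 = -34 - 2 = -36)
-2*h = -2*(-36) = 72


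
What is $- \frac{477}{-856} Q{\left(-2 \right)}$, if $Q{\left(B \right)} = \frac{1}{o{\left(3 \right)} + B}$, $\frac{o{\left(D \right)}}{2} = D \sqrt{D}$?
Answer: $\frac{477}{44512} + \frac{1431 \sqrt{3}}{44512} \approx 0.066399$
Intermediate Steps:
$o{\left(D \right)} = 2 D^{\frac{3}{2}}$ ($o{\left(D \right)} = 2 D \sqrt{D} = 2 D^{\frac{3}{2}}$)
$Q{\left(B \right)} = \frac{1}{B + 6 \sqrt{3}}$ ($Q{\left(B \right)} = \frac{1}{2 \cdot 3^{\frac{3}{2}} + B} = \frac{1}{2 \cdot 3 \sqrt{3} + B} = \frac{1}{6 \sqrt{3} + B} = \frac{1}{B + 6 \sqrt{3}}$)
$- \frac{477}{-856} Q{\left(-2 \right)} = \frac{\left(-477\right) \frac{1}{-856}}{-2 + 6 \sqrt{3}} = \frac{\left(-477\right) \left(- \frac{1}{856}\right)}{-2 + 6 \sqrt{3}} = \frac{477}{856 \left(-2 + 6 \sqrt{3}\right)}$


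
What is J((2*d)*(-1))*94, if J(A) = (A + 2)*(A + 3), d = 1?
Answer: 0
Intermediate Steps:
J(A) = (2 + A)*(3 + A)
J((2*d)*(-1))*94 = (6 + ((2*1)*(-1))**2 + 5*((2*1)*(-1)))*94 = (6 + (2*(-1))**2 + 5*(2*(-1)))*94 = (6 + (-2)**2 + 5*(-2))*94 = (6 + 4 - 10)*94 = 0*94 = 0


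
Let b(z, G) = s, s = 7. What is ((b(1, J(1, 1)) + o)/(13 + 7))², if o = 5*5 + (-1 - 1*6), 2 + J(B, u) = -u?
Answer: 25/16 ≈ 1.5625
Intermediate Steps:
J(B, u) = -2 - u
b(z, G) = 7
o = 18 (o = 25 + (-1 - 6) = 25 - 7 = 18)
((b(1, J(1, 1)) + o)/(13 + 7))² = ((7 + 18)/(13 + 7))² = (25/20)² = (25*(1/20))² = (5/4)² = 25/16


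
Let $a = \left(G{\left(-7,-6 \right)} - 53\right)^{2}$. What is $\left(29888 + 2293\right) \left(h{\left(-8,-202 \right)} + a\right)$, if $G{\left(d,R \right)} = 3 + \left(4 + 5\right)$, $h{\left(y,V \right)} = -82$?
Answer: $51457419$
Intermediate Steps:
$G{\left(d,R \right)} = 12$ ($G{\left(d,R \right)} = 3 + 9 = 12$)
$a = 1681$ ($a = \left(12 - 53\right)^{2} = \left(-41\right)^{2} = 1681$)
$\left(29888 + 2293\right) \left(h{\left(-8,-202 \right)} + a\right) = \left(29888 + 2293\right) \left(-82 + 1681\right) = 32181 \cdot 1599 = 51457419$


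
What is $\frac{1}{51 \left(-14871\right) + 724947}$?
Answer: $- \frac{1}{33474} \approx -2.9874 \cdot 10^{-5}$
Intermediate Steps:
$\frac{1}{51 \left(-14871\right) + 724947} = \frac{1}{-758421 + 724947} = \frac{1}{-33474} = - \frac{1}{33474}$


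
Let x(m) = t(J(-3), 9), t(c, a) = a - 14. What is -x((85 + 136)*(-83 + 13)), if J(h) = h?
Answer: 5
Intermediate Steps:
t(c, a) = -14 + a
x(m) = -5 (x(m) = -14 + 9 = -5)
-x((85 + 136)*(-83 + 13)) = -1*(-5) = 5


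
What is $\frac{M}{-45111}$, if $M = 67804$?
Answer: $- \frac{6164}{4101} \approx -1.503$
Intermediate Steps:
$\frac{M}{-45111} = \frac{67804}{-45111} = 67804 \left(- \frac{1}{45111}\right) = - \frac{6164}{4101}$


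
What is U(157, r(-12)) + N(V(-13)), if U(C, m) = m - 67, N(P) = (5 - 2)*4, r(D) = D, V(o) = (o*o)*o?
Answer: -67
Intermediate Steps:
V(o) = o³ (V(o) = o²*o = o³)
N(P) = 12 (N(P) = 3*4 = 12)
U(C, m) = -67 + m
U(157, r(-12)) + N(V(-13)) = (-67 - 12) + 12 = -79 + 12 = -67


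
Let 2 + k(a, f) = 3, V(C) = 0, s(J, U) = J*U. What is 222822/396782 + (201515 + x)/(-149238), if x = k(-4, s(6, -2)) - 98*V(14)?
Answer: -3892034323/4934579343 ≈ -0.78873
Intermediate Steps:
k(a, f) = 1 (k(a, f) = -2 + 3 = 1)
x = 1 (x = 1 - 98*0 = 1 + 0 = 1)
222822/396782 + (201515 + x)/(-149238) = 222822/396782 + (201515 + 1)/(-149238) = 222822*(1/396782) + 201516*(-1/149238) = 111411/198391 - 33586/24873 = -3892034323/4934579343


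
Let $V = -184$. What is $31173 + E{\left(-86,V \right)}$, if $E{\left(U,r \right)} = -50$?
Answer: $31123$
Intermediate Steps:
$31173 + E{\left(-86,V \right)} = 31173 - 50 = 31123$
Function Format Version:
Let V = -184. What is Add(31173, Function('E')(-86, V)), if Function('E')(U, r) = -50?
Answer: 31123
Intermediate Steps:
Add(31173, Function('E')(-86, V)) = Add(31173, -50) = 31123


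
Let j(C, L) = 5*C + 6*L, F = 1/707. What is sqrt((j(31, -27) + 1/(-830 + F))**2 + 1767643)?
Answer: sqrt(608695558395979183)/586809 ≈ 1329.5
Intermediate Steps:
F = 1/707 ≈ 0.0014144
sqrt((j(31, -27) + 1/(-830 + F))**2 + 1767643) = sqrt(((5*31 + 6*(-27)) + 1/(-830 + 1/707))**2 + 1767643) = sqrt(((155 - 162) + 1/(-586809/707))**2 + 1767643) = sqrt((-7 - 707/586809)**2 + 1767643) = sqrt((-4108370/586809)**2 + 1767643) = sqrt(16878704056900/344344802481 + 1767643) = sqrt(608695558395979183/344344802481) = sqrt(608695558395979183)/586809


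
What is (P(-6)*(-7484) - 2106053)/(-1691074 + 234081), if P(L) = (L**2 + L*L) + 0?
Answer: 2644901/1456993 ≈ 1.8153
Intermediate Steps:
P(L) = 2*L**2 (P(L) = (L**2 + L**2) + 0 = 2*L**2 + 0 = 2*L**2)
(P(-6)*(-7484) - 2106053)/(-1691074 + 234081) = ((2*(-6)**2)*(-7484) - 2106053)/(-1691074 + 234081) = ((2*36)*(-7484) - 2106053)/(-1456993) = (72*(-7484) - 2106053)*(-1/1456993) = (-538848 - 2106053)*(-1/1456993) = -2644901*(-1/1456993) = 2644901/1456993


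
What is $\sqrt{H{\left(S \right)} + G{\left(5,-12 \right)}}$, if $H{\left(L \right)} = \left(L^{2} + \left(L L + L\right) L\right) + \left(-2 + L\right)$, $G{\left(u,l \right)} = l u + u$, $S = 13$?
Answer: $\sqrt{2491} \approx 49.91$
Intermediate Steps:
$G{\left(u,l \right)} = u + l u$
$H{\left(L \right)} = -2 + L + L^{2} + L \left(L + L^{2}\right)$ ($H{\left(L \right)} = \left(L^{2} + \left(L^{2} + L\right) L\right) + \left(-2 + L\right) = \left(L^{2} + \left(L + L^{2}\right) L\right) + \left(-2 + L\right) = \left(L^{2} + L \left(L + L^{2}\right)\right) + \left(-2 + L\right) = -2 + L + L^{2} + L \left(L + L^{2}\right)$)
$\sqrt{H{\left(S \right)} + G{\left(5,-12 \right)}} = \sqrt{\left(-2 + 13 + 13^{3} + 2 \cdot 13^{2}\right) + 5 \left(1 - 12\right)} = \sqrt{\left(-2 + 13 + 2197 + 2 \cdot 169\right) + 5 \left(-11\right)} = \sqrt{\left(-2 + 13 + 2197 + 338\right) - 55} = \sqrt{2546 - 55} = \sqrt{2491}$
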